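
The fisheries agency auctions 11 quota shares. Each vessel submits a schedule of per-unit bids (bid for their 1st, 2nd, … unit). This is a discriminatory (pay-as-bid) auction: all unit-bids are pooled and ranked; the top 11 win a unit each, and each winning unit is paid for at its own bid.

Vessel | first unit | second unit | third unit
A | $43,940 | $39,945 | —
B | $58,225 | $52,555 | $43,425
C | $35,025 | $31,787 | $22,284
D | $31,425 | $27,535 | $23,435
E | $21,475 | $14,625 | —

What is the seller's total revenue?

Pooled unit-bids ranked (top 11): 58,225 (B-1), 52,555 (B-2), 43,940 (A-1), 43,425 (B-3), 39,945 (A-2), 35,025 (C-1), 31,787 (C-2), 31,425 (D-1), 27,535 (D-2), 23,435 (D-3), 22,284 (C-3)
Next rejected bid: $21,475 (not a price — pay-as-bid).
Each winning unit pays its own bid.
Revenue = 58,225 + 52,555 + 43,940 + 43,425 + 39,945 + 35,025 + 31,787 + 31,425 + 27,535 + 23,435 + 22,284 = $409,581.

Total revenue: $409,581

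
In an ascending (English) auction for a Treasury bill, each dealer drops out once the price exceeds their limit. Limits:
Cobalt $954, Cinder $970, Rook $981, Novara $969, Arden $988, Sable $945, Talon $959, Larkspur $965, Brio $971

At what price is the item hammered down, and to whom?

Limits in order: 988 (Arden) > 981 (Rook) > 971 (Brio) > 970 (Cinder) > 969 (Novara) > 965 (Larkspur) > …
Once the price passes $981, only Arden is left; the hammer falls at Rook's limit of $981.

Arden wins at $981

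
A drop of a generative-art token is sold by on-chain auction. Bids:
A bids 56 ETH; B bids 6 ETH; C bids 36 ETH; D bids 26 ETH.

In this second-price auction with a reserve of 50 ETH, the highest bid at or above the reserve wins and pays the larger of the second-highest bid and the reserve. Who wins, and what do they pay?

A pays 50 ETH

Second-price auction with a reserve of 50 ETH: the highest bid at or above the reserve wins and pays the larger of the second-highest bid and the reserve.
Sorting bids: 56 (A) > 36 (C) > 26 (D) > 6 (B)
A has the top bid at or above the reserve (56 ETH).
Second-highest bid 36 ETH is below the reserve 50 ETH, so the reserve binds → payment 50 ETH.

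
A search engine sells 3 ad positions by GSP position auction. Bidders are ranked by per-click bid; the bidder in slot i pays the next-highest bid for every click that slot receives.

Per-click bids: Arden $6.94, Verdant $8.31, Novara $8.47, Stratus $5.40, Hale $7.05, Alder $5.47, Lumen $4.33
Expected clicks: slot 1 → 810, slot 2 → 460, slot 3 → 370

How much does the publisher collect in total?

Ranked by bid: $8.47 (Novara) > $8.31 (Verdant) > $7.05 (Hale) > $6.94 (Arden) > …
Slot 1: Novara pays $8.31 × 810 = $6731.10
Slot 2: Verdant pays $7.05 × 460 = $3243.00
Slot 3: Hale pays $6.94 × 370 = $2567.80
Total = $12541.90

Total revenue: $12541.90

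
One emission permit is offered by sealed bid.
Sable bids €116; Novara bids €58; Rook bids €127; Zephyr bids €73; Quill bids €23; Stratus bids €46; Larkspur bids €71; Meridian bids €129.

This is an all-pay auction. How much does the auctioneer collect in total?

Bids in order: 129 (Meridian) > 127 (Rook) > 116 (Sable) > 73 (Zephyr) > 71 (Larkspur) > 58 (Novara) > …
Meridian wins with the top bid; all bids are sunk regardless.
Every bidder forfeits their bid regardless of winning.
Revenue = 116 + 58 + 127 + 73 + 23 + 46 + 71 + 129 = €643.

Total revenue: €643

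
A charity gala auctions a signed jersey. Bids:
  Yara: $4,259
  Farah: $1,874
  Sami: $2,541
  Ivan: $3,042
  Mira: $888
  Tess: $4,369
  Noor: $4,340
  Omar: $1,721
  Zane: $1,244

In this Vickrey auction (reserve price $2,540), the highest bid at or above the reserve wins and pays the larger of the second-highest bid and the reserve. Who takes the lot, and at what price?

Vickrey auction (reserve price $2,540): the highest bid at or above the reserve wins and pays the larger of the second-highest bid and the reserve.
Sorting bids: 4,369 (Tess) > 4,340 (Noor) > 4,259 (Yara) > 3,042 (Ivan) > 2,541 (Sami) > 1,874 (Farah) > …
Highest eligible bid: Tess at $4,369.
max(second-highest $4,340, reserve $2,540) = $4,340; the reserve does not bind.

Tess pays $4,340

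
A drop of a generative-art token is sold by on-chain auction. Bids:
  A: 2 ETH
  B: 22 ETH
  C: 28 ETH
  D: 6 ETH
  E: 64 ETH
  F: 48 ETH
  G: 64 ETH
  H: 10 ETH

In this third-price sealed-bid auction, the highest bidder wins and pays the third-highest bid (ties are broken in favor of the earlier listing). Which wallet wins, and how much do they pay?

E pays 48 ETH

Sorting bids: 64 (E) > 64 (G) > 48 (F) > 28 (C) > 22 (B) > 10 (H) > …
Tie at 64 ETH → E wins by tie-break.
E is highest; pays the third-highest bid, 48 ETH.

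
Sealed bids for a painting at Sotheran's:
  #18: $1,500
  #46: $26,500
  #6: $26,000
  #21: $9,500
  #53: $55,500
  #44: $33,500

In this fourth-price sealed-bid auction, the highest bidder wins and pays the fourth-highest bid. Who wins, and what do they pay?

Bids in order: 55,500 (#53) > 33,500 (#44) > 26,500 (#46) > 26,000 (#6) > 9,500 (#21) > 1,500 (#18)
#53 wins; payment is bid #4 in the ranking = $26,000.

#53 pays $26,000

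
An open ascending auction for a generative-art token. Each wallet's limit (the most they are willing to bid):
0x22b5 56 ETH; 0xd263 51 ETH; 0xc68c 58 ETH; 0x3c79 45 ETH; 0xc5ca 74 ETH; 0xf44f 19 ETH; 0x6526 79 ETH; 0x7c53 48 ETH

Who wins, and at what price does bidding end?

0x6526 wins at 74 ETH

Rule: the price rises until one bidder remains; the winner pays the price at which the last rival dropped out.
Sorting limits: 79 (0x6526) > 74 (0xc5ca) > 58 (0xc68c) > 56 (0x22b5) > 51 (0xd263) > 48 (0x7c53) > …
Once the price passes 74 ETH, only 0x6526 is left; the hammer falls at 0xc5ca's limit of 74 ETH.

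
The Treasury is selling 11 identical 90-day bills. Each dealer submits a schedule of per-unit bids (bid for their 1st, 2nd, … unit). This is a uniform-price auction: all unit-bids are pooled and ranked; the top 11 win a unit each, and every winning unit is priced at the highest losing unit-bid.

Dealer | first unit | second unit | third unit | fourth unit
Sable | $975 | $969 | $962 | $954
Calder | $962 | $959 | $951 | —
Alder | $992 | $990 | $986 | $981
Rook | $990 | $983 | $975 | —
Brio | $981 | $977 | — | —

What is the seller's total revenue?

Total revenue: $10,582

Pooled unit-bids ranked (top 11): 992 (Alder-1), 990 (Alder-2), 990 (Rook-1), 986 (Alder-3), 983 (Rook-2), 981 (Alder-4), 981 (Brio-1), 977 (Brio-2), 975 (Sable-1), 975 (Rook-3), 969 (Sable-2)
Highest rejected unit-bid = $962.
Allocation: Alder 4, Brio 2, Rook 3, Sable 2. Every unit priced at $962.
Revenue = 11 × 962 = $10,582.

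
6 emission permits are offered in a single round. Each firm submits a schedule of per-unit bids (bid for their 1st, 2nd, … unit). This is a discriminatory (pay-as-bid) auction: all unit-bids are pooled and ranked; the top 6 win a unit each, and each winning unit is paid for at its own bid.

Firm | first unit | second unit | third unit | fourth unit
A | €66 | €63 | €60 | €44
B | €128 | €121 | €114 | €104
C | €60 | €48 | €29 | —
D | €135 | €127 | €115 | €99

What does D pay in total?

D pays €377

All unit-bids, highest first — top 6: 135 (D-1), 128 (B-1), 127 (D-2), 121 (B-2), 115 (D-3), 114 (B-3)
Next rejected bid: €104 (not a price — pay-as-bid).
D's winning unit-bids: 135 + 127 + 115 = €377.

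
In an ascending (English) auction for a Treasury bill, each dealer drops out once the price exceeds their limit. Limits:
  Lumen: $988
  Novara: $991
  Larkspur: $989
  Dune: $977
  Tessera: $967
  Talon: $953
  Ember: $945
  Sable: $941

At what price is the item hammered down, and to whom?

Sorting limits: 991 (Novara) > 989 (Larkspur) > 988 (Lumen) > 977 (Dune) > 967 (Tessera) > 953 (Talon) > …
Once the price passes $989, only Novara is left; the hammer falls at Larkspur's limit of $989.

Novara wins at $989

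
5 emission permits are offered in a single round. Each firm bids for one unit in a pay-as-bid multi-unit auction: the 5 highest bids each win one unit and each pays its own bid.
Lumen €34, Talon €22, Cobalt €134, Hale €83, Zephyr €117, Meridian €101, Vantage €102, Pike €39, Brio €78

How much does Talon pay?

Talon pays €0

Bids ranked high→low: 134 (Cobalt), 117 (Zephyr), 102 (Vantage), 101 (Meridian), 83 (Hale), 78 (Brio), 39 (Pike), …
Winners (5 units): Cobalt, Zephyr, Vantage, Meridian, Hale.
Talon does not win → €0.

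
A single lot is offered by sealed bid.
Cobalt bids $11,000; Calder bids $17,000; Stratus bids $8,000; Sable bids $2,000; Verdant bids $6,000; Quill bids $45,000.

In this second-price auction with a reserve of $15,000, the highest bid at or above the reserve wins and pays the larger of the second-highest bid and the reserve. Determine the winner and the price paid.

Quill pays $17,000

Sorting bids: 45,000 (Quill) > 17,000 (Calder) > 11,000 (Cobalt) > 8,000 (Stratus) > 6,000 (Verdant) > 2,000 (Sable)
Quill has the top bid at or above the reserve ($45,000).
Second-highest bid $17,000 exceeds the reserve $15,000 → payment $17,000.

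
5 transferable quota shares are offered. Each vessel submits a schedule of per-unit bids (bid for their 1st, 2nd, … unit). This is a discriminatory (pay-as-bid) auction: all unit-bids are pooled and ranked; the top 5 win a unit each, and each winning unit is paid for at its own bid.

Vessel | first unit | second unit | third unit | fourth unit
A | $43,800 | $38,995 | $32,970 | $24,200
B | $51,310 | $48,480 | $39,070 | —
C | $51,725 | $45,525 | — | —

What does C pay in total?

C pays $97,250

Merging the schedules and taking the best 5: 51,725 (C-1), 51,310 (B-1), 48,480 (B-2), 45,525 (C-2), 43,800 (A-1)
Next rejected bid: $39,070 (not a price — pay-as-bid).
C's winning unit-bids: 51,725 + 45,525 = $97,250.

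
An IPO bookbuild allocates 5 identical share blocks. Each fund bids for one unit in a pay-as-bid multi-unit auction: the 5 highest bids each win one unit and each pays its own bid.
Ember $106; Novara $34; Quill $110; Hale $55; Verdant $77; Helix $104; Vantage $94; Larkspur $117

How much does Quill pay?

Ordering the bids: 117 (Larkspur), 110 (Quill), 106 (Ember), 104 (Helix), 94 (Vantage), 77 (Verdant), 55 (Hale), …
Top 5: Larkspur, Quill, Ember, Helix, Vantage.
Quill wins → own bid $110.

Quill pays $110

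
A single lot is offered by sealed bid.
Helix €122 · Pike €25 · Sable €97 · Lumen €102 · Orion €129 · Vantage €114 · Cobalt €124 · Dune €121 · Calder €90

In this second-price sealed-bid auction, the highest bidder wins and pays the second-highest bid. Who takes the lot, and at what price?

Orion pays €124

Bids ranked: 129 (Orion) > 124 (Cobalt) > 122 (Helix) > 121 (Dune) > 114 (Vantage) > 102 (Lumen) > …
Second-price: Orion pays Cobalt's bid of €124.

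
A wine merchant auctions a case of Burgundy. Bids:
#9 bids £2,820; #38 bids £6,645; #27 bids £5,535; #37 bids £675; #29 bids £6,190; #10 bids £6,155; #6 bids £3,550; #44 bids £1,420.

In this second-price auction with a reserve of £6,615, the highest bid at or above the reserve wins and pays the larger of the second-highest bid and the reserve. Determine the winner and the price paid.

#38 pays £6,615

Rule: the highest bid at or above the reserve wins and pays the larger of the second-highest bid and the reserve.
Bids ranked: 6,645 (#38) > 6,190 (#29) > 6,155 (#10) > 5,535 (#27) > 3,550 (#6) > 2,820 (#9) > …
#38 has the top bid at or above the reserve (£6,645).
max(second-highest £6,190, reserve £6,615) = £6,615.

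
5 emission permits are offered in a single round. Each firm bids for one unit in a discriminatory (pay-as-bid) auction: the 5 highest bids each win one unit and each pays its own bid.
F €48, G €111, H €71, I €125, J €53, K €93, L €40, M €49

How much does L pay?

Bids ranked high→low: 125 (I), 111 (G), 93 (K), 71 (H), 53 (J), 49 (M), 48 (F), …
Top 5: I, G, K, H, J.
L does not win → €0.

L pays €0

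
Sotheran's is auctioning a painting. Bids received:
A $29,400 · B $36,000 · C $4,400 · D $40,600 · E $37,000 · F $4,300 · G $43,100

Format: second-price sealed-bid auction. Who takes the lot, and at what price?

Bids in order: 43,100 (G) > 40,600 (D) > 37,000 (E) > 36,000 (B) > 29,400 (A) > 4,400 (C) > …
Second-price: G pays D's bid of $40,600.

G pays $40,600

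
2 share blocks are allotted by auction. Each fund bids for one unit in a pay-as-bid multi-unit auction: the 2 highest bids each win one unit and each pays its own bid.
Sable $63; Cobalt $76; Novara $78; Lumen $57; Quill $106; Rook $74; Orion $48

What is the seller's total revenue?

Ordering the bids: 106 (Quill), 78 (Novara), 76 (Cobalt), 74 (Rook), …
Winners (2 units): Quill, Novara.
Total revenue = 106 + 78 = $184.

Total revenue: $184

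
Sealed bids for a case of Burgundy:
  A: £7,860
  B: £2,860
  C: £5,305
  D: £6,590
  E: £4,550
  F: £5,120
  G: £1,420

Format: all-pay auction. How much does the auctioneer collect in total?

Total revenue: £33,705

Sorting bids: 7,860 (A) > 6,590 (D) > 5,305 (C) > 5,120 (F) > 4,550 (E) > 2,860 (B) > …
A wins with the top bid; all bids are sunk regardless.
Every bidder forfeits their bid regardless of winning.
Revenue = 7,860 + 2,860 + 5,305 + 6,590 + 4,550 + 5,120 + 1,420 = £33,705.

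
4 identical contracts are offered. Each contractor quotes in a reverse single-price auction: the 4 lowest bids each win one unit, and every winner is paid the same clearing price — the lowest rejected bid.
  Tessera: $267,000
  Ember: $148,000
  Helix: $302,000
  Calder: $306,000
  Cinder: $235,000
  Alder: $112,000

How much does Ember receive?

Ember is paid $302,000

Sorting: 112,000 (Alder), 148,000 (Ember), 235,000 (Cinder), 267,000 (Tessera), 302,000 (Helix), 306,000 (Calder)
The 4 lowest are Alder, Ember, Cinder, Tessera.
Lowest unsuccessful bid: $302,000 → clearing price.
Ember wins → is paid $302,000.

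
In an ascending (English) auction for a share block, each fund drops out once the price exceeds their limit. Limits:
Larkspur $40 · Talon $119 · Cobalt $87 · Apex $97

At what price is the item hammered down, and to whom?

Rule: the price rises until one bidder remains; the winner pays the price at which the last rival dropped out.
Sorting limits: 119 (Talon) > 97 (Apex) > 87 (Cobalt) > 40 (Larkspur)
Once the price passes $97, only Talon is left; the hammer falls at Apex's limit of $97.

Talon wins at $97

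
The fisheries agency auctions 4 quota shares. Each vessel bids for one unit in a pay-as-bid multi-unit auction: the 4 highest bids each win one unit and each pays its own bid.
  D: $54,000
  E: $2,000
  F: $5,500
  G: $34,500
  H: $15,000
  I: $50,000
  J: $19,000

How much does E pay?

E pays $0

Sorting: 54,000 (D), 50,000 (I), 34,500 (G), 19,000 (J), 15,000 (H), 5,500 (F), …
Winners (4 units): D, I, G, J.
E does not win → $0.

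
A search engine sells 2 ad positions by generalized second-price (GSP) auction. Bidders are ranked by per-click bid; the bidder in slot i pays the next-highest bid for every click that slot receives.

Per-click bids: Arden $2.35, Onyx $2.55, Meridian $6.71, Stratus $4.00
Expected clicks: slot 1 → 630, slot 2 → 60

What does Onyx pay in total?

Onyx pays $0.00

Sorting advertisers: $6.71 (Meridian) > $4.00 (Stratus) > $2.55 (Onyx) > …
Onyx ranks below slot 2 → no slot, pays nothing.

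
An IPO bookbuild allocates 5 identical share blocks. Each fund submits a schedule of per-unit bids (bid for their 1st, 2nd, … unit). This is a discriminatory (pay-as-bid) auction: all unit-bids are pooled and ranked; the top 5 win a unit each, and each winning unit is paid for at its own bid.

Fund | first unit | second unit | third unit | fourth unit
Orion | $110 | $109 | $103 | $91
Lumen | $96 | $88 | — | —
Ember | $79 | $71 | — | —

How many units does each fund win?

Lumen 1, Orion 4

Merging the schedules and taking the best 5: 110 (Orion-1), 109 (Orion-2), 103 (Orion-3), 96 (Lumen-1), 91 (Orion-4)
Next rejected bid: $88 (not a price — pay-as-bid).
Allocation: Lumen 1, Orion 4.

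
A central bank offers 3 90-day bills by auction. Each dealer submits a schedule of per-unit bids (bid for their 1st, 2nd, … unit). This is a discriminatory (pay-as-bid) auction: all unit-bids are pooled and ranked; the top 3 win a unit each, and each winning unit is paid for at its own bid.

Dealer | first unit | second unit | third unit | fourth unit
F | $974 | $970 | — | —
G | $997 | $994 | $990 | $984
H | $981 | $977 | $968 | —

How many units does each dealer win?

Pooled unit-bids ranked (top 3): 997 (G-1), 994 (G-2), 990 (G-3)
Next rejected bid: $984 (not a price — pay-as-bid).
Allocation: G 3.

G 3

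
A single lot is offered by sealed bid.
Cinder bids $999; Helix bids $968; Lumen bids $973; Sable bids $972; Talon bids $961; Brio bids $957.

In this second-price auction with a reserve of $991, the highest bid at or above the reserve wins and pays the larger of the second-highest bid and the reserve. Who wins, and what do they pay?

Bids ranked: 999 (Cinder) > 973 (Lumen) > 972 (Sable) > 968 (Helix) > 961 (Talon) > 957 (Brio)
Cinder has the top bid at or above the reserve ($999).
max(second-highest $973, reserve $991) = $991.

Cinder pays $991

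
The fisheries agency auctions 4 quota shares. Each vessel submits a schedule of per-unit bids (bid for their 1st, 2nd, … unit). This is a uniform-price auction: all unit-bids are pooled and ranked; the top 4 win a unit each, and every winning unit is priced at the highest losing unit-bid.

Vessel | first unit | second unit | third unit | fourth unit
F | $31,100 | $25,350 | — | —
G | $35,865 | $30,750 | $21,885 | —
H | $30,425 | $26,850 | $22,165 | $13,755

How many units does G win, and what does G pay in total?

G: 2 units, pays $53,700

All unit-bids, highest first — top 4: 35,865 (G-1), 31,100 (F-1), 30,750 (G-2), 30,425 (H-1)
First bid not allocated: $26,850.
G wins 2 unit(s) at $26,850 each.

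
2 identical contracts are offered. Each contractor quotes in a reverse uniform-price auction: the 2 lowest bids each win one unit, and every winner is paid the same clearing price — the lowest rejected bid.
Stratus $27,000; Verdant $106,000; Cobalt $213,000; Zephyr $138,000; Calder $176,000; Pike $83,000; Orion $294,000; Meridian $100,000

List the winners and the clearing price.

Bids ranked low→high: 27,000 (Stratus), 83,000 (Pike), 100,000 (Meridian), 106,000 (Verdant), …
The 2 lowest are Stratus, Pike.
Lowest unsuccessful bid: $100,000 → clearing price.

Stratus, Pike; each is paid $100,000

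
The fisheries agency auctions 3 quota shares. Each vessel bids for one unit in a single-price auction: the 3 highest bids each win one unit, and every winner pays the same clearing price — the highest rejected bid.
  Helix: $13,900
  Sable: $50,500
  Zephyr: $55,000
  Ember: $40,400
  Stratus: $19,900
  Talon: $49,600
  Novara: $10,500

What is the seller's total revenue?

Ordering the bids: 55,000 (Zephyr), 50,500 (Sable), 49,600 (Talon), 40,400 (Ember), 19,900 (Stratus), …
The 3 highest are Zephyr, Sable, Talon.
Highest unsuccessful bid: $40,400 → clearing price.
Total revenue = 3 × $40,400 = $121,200.

Total revenue: $121,200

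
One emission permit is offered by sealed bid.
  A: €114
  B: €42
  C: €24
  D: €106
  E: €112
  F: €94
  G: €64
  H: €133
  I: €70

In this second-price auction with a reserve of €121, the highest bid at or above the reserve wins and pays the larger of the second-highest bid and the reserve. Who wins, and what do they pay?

H pays €121

Sorting bids: 133 (H) > 114 (A) > 112 (E) > 106 (D) > 94 (F) > 70 (I) > …
H has the top bid at or above the reserve (€133).
max(second-highest €114, reserve €121) = €121.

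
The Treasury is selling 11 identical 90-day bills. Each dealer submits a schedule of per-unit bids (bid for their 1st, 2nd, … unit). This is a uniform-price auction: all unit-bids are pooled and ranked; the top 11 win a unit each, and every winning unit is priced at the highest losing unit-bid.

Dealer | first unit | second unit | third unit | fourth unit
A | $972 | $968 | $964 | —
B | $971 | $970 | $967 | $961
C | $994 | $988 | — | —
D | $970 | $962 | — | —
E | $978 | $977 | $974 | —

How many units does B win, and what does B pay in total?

B: 3 units, pays $2,892

Pooled unit-bids ranked (top 11): 994 (C-1), 988 (C-2), 978 (E-1), 977 (E-2), 974 (E-3), 972 (A-1), 971 (B-1), 970 (B-2), 970 (D-1), 968 (A-2), 967 (B-3)
Highest rejected unit-bid = $964.
B wins 3 unit(s) at $964 each.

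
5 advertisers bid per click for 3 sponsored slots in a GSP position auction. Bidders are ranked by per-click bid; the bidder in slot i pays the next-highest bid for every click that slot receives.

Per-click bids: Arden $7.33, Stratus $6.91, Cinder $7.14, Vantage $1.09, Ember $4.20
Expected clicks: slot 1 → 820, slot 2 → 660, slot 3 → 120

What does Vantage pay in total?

Vantage pays $0.00

Sorting advertisers: $7.33 (Arden) > $7.14 (Cinder) > $6.91 (Stratus) > $4.20 (Ember) > …
Vantage ranks below slot 3 → no slot, pays nothing.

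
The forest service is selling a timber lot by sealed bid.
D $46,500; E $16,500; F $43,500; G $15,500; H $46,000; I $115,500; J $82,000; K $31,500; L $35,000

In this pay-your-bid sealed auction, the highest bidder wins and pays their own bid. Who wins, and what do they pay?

I pays $115,500

Sorting bids: 115,500 (I) > 82,000 (J) > 46,500 (D) > 46,000 (H) > 43,500 (F) > 35,000 (L) > …
First-price: I pays what they bid, $115,500.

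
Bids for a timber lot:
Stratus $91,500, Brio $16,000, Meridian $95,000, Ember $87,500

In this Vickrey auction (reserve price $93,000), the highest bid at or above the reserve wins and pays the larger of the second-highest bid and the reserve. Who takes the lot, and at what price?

Meridian pays $93,000

Bids in order: 95,000 (Meridian) > 91,500 (Stratus) > 87,500 (Ember) > 16,000 (Brio)
Meridian has the top bid at or above the reserve ($95,000).
max(second-highest $91,500, reserve $93,000) = $93,000.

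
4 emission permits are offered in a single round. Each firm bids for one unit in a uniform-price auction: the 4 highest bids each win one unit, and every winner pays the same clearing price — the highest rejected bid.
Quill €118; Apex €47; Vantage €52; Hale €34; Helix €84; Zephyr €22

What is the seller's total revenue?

Bids ranked high→low: 118 (Quill), 84 (Helix), 52 (Vantage), 47 (Apex), 34 (Hale), 22 (Zephyr)
Top 4: Quill, Helix, Vantage, Apex.
First losing bid is Hale's €34, which sets the uniform price.
Total revenue = 4 × €34 = €136.

Total revenue: €136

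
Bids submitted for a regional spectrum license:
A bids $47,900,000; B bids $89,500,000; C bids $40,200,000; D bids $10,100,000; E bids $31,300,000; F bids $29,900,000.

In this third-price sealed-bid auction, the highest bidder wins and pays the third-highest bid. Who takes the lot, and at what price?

B pays $40,200,000

Bids ranked: 89,500,000 (B) > 47,900,000 (A) > 40,200,000 (C) > 31,300,000 (E) > 29,900,000 (F) > 10,100,000 (D)
B wins; payment is bid #3 in the ranking = $40,200,000.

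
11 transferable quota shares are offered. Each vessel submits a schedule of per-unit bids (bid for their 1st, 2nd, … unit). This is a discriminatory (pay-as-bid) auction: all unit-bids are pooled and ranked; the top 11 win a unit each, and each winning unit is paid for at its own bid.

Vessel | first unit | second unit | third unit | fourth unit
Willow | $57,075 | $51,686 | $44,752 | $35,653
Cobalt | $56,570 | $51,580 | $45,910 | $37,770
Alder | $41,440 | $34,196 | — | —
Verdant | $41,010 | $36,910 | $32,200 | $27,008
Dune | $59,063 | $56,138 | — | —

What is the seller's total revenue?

Merging the schedules and taking the best 11: 59,063 (Dune-1), 57,075 (Willow-1), 56,570 (Cobalt-1), 56,138 (Dune-2), 51,686 (Willow-2), 51,580 (Cobalt-2), 45,910 (Cobalt-3), 44,752 (Willow-3), 41,440 (Alder-1), 41,010 (Verdant-1), 37,770 (Cobalt-4)
Next rejected bid: $36,910 (not a price — pay-as-bid).
Each winning unit pays its own bid.
Revenue = 59,063 + 57,075 + 56,570 + 56,138 + 51,686 + 51,580 + 45,910 + 44,752 + 41,440 + 41,010 + 37,770 = $542,994.

Total revenue: $542,994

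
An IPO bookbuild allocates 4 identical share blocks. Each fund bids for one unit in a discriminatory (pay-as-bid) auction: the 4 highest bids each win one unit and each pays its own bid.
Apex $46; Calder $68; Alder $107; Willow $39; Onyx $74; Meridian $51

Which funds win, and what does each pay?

Sorting: 107 (Alder), 74 (Onyx), 68 (Calder), 51 (Meridian), 46 (Apex), 39 (Willow)
Top 4: Alder, Onyx, Calder, Meridian.
Each winner pays its own bid: Alder $107, Onyx $74, Calder $68, Meridian $51.

Alder $107, Onyx $74, Calder $68, Meridian $51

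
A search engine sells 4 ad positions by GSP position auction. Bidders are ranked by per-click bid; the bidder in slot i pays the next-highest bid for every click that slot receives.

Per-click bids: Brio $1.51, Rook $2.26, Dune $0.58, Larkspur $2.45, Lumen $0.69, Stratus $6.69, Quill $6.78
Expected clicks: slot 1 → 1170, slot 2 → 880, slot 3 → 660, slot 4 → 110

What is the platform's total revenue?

Total revenue: $11641.00

Ranked by bid: $6.78 (Quill) > $6.69 (Stratus) > $2.45 (Larkspur) > $2.26 (Rook) > $1.51 (Brio) > …
Slot 1: Quill pays $6.69 × 1170 = $7827.30
Slot 2: Stratus pays $2.45 × 880 = $2156.00
Slot 3: Larkspur pays $2.26 × 660 = $1491.60
Slot 4: Rook pays $1.51 × 110 = $166.10
Total = $11641.00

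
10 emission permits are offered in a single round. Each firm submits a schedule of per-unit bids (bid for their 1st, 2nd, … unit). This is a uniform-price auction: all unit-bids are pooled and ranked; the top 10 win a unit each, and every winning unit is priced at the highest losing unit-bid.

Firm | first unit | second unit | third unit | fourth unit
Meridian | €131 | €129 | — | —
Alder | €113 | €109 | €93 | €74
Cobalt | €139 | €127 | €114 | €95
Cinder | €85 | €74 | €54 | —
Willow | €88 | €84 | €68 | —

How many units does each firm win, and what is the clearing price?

Alder 3, Cobalt 4, Meridian 2, Willow 1; clearing price €85

Pooled unit-bids ranked (top 10): 139 (Cobalt-1), 131 (Meridian-1), 129 (Meridian-2), 127 (Cobalt-2), 114 (Cobalt-3), 113 (Alder-1), 109 (Alder-2), 95 (Cobalt-4), 93 (Alder-3), 88 (Willow-1)
First bid not allocated: €85.
Allocation: Alder 3, Cobalt 4, Meridian 2, Willow 1.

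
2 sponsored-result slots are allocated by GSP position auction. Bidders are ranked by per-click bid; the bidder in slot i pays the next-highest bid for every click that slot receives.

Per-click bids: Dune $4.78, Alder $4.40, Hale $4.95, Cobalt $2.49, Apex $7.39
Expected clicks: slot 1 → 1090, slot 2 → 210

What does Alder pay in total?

Alder pays $0.00

Ranked by bid: $7.39 (Apex) > $4.95 (Hale) > $4.78 (Dune) > …
Alder ranks below slot 2 → no slot, pays nothing.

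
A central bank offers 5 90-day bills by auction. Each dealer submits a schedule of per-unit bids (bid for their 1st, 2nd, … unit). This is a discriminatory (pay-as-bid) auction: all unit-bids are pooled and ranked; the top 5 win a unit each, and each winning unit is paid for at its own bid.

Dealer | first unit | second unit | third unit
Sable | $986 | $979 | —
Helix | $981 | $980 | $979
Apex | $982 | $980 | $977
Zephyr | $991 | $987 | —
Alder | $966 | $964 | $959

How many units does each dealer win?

All unit-bids, highest first — top 5: 991 (Zephyr-1), 987 (Zephyr-2), 986 (Sable-1), 982 (Apex-1), 981 (Helix-1)
Next rejected bid: $980 (not a price — pay-as-bid).
Allocation: Apex 1, Helix 1, Sable 1, Zephyr 2.

Apex 1, Helix 1, Sable 1, Zephyr 2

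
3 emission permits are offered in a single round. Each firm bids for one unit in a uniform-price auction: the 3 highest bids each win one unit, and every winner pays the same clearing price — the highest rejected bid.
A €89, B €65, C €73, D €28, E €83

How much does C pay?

Ordering the bids: 89 (A), 83 (E), 73 (C), 65 (B), 28 (D)
Top 3: A, E, C.
First losing bid is B's €65, which sets the uniform price.
C wins → pays €65.

C pays €65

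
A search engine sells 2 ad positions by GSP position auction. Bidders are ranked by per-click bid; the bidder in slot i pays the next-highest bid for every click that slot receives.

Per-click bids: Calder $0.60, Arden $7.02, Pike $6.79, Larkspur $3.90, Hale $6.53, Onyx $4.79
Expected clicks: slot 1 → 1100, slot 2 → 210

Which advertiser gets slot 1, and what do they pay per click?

Arden; $6.79 per click

Ranked by bid: $7.02 (Arden) > $6.79 (Pike) > $6.53 (Hale) > …
Slot 1 goes to the first-ranked bidder, Arden, who pays the next bid down: $6.79/click.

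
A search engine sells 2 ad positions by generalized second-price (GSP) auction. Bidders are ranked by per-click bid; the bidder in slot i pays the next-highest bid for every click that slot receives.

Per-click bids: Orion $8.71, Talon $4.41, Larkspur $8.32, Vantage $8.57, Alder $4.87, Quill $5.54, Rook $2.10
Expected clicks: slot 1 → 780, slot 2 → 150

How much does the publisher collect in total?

Per-click bids in order: $8.71 (Orion) > $8.57 (Vantage) > $8.32 (Larkspur) > …
Slot 1: Orion pays $8.57 × 780 = $6684.60
Slot 2: Vantage pays $8.32 × 150 = $1248.00
Total = $7932.60

Total revenue: $7932.60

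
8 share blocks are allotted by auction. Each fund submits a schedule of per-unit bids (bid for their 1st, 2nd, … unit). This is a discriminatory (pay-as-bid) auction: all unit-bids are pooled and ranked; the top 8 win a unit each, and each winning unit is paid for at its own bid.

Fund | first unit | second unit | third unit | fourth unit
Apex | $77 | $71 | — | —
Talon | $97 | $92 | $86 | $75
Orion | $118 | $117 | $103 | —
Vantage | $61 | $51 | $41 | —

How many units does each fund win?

Apex 1, Orion 3, Talon 4

All unit-bids, highest first — top 8: 118 (Orion-1), 117 (Orion-2), 103 (Orion-3), 97 (Talon-1), 92 (Talon-2), 86 (Talon-3), 77 (Apex-1), 75 (Talon-4)
Next rejected bid: $71 (not a price — pay-as-bid).
Allocation: Apex 1, Orion 3, Talon 4.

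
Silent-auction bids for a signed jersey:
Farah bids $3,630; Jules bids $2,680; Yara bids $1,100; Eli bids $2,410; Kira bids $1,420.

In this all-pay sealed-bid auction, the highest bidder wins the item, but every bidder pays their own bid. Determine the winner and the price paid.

All-pay sealed-bid auction: the highest bidder wins the item, but every bidder pays their own bid.
Bids ranked: 3,630 (Farah) > 2,680 (Jules) > 2,410 (Eli) > 1,420 (Kira) > 1,100 (Yara)
Farah wins with the top bid; all bids are sunk regardless.

Farah pays $3,630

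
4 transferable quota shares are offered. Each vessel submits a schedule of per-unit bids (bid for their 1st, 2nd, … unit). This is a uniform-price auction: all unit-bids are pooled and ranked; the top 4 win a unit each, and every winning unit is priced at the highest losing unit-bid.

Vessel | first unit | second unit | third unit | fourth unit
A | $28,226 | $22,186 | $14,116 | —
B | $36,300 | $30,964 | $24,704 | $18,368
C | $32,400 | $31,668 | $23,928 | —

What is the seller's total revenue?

Total revenue: $112,904

Pooled unit-bids ranked (top 4): 36,300 (B-1), 32,400 (C-1), 31,668 (C-2), 30,964 (B-2)
The (k+1)-th unit-bid is $28,226.
Allocation: B 2, C 2. Every unit priced at $28,226.
Revenue = 4 × 28,226 = $112,904.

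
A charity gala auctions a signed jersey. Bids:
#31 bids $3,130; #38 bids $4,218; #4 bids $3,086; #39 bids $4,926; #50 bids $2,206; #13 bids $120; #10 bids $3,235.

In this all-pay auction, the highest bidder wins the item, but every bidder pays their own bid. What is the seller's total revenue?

Bids in order: 4,926 (#39) > 4,218 (#38) > 3,235 (#10) > 3,130 (#31) > 3,086 (#4) > 2,206 (#50) > …
Every bidder forfeits their bid regardless of winning.
Revenue = 3,130 + 4,218 + 3,086 + 4,926 + 2,206 + 120 + 3,235 = $20,921.

Total revenue: $20,921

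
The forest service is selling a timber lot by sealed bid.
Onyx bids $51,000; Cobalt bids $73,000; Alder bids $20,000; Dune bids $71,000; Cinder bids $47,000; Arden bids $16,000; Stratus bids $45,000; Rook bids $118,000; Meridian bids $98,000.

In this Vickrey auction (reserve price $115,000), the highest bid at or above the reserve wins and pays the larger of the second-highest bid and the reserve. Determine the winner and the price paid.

Bids in order: 118,000 (Rook) > 98,000 (Meridian) > 73,000 (Cobalt) > 71,000 (Dune) > 51,000 (Onyx) > 47,000 (Cinder) > …
Rook has the top bid at or above the reserve ($118,000).
max(second-highest $98,000, reserve $115,000) = $115,000.

Rook pays $115,000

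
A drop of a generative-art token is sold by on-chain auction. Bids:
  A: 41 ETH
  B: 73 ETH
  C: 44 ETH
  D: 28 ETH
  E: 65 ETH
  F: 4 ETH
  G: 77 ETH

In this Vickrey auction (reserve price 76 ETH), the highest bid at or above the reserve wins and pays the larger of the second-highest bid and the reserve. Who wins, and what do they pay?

G pays 76 ETH

Bids ranked: 77 (G) > 73 (B) > 65 (E) > 44 (C) > 41 (A) > 28 (D) > …
G has the top bid at or above the reserve (77 ETH).
Second-highest bid 73 ETH is below the reserve 76 ETH, so the reserve binds → payment 76 ETH.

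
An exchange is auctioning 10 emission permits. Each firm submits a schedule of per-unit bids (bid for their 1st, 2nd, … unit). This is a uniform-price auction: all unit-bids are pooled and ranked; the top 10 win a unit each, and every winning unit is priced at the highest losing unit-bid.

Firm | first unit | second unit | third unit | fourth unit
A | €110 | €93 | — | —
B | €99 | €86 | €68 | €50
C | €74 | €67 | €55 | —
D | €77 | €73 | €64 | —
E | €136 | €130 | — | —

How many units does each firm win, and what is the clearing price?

Merging the schedules and taking the best 10: 136 (E-1), 130 (E-2), 110 (A-1), 99 (B-1), 93 (A-2), 86 (B-2), 77 (D-1), 74 (C-1), 73 (D-2), 68 (B-3)
Highest rejected unit-bid = €67.
Allocation: A 2, B 3, C 1, D 2, E 2.

A 2, B 3, C 1, D 2, E 2; clearing price €67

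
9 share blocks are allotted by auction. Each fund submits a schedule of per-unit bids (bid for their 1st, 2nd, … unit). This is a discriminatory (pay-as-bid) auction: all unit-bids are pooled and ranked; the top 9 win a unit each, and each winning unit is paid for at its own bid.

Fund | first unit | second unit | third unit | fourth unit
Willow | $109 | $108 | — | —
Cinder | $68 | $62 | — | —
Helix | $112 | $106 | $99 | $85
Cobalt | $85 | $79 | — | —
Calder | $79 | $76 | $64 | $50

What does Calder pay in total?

Pooled unit-bids ranked (top 9): 112 (Helix-1), 109 (Willow-1), 108 (Willow-2), 106 (Helix-2), 99 (Helix-3), 85 (Helix-4), 85 (Cobalt-1), 79 (Cobalt-2), 79 (Calder-1)
Next rejected bid: $76 (not a price — pay-as-bid).
Calder's winning unit-bids: 79 = $79.

Calder pays $79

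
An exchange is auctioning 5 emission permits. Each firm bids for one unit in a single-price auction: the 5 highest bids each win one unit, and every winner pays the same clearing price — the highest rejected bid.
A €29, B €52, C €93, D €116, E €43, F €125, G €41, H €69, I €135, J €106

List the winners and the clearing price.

I, F, D, J, C; each pays €69

Bids ranked high→low: 135 (I), 125 (F), 116 (D), 106 (J), 93 (C), 69 (H), 52 (B), …
The 5 highest are I, F, D, J, C.
First losing bid is H's €69, which sets the uniform price.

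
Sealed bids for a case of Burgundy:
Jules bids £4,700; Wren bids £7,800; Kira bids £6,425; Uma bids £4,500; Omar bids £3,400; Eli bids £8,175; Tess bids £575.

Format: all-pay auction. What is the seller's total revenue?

Total revenue: £35,575

Sorting bids: 8,175 (Eli) > 7,800 (Wren) > 6,425 (Kira) > 4,700 (Jules) > 4,500 (Uma) > 3,400 (Omar) > …
Eli wins with the top bid; all bids are sunk regardless.
Every bidder forfeits their bid regardless of winning.
Revenue = 4,700 + 7,800 + 6,425 + 4,500 + 3,400 + 8,175 + 575 = £35,575.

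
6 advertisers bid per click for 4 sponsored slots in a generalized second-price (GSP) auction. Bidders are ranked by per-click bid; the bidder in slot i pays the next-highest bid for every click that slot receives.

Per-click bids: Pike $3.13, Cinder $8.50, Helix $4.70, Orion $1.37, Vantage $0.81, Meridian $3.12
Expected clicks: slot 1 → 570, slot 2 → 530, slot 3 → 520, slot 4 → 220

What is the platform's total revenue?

Per-click bids in order: $8.50 (Cinder) > $4.70 (Helix) > $3.13 (Pike) > $3.12 (Meridian) > $1.37 (Orion) > …
Slot 1: Cinder pays $4.70 × 570 = $2679.00
Slot 2: Helix pays $3.13 × 530 = $1658.90
Slot 3: Pike pays $3.12 × 520 = $1622.40
Slot 4: Meridian pays $1.37 × 220 = $301.40
Total = $6261.70

Total revenue: $6261.70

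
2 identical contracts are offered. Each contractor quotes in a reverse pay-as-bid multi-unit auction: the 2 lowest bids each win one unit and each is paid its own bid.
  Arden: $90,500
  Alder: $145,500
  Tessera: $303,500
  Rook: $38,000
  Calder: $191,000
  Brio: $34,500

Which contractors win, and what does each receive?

Bids ranked low→high: 34,500 (Brio), 38,000 (Rook), 90,500 (Arden), 145,500 (Alder), …
Winners (2 units): Brio, Rook.
Each winner is paid its own bid: Brio $34,500, Rook $38,000.

Brio $34,500, Rook $38,000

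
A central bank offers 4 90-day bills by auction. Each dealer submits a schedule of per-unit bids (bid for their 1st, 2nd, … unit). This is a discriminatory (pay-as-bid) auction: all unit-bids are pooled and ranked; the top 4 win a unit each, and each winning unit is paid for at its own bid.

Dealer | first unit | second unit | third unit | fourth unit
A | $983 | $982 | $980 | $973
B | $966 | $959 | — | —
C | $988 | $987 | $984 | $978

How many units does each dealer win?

Merging the schedules and taking the best 4: 988 (C-1), 987 (C-2), 984 (C-3), 983 (A-1)
Next rejected bid: $982 (not a price — pay-as-bid).
Allocation: A 1, C 3.

A 1, C 3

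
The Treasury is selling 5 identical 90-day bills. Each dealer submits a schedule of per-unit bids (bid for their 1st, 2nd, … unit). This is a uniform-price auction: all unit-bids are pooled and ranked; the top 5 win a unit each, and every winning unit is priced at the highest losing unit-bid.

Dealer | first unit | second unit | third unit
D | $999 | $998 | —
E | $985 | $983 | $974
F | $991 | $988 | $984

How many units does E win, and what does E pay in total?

E: 1 unit, pays $984

All unit-bids, highest first — top 5: 999 (D-1), 998 (D-2), 991 (F-1), 988 (F-2), 985 (E-1)
The (k+1)-th unit-bid is $984.
E wins 1 unit(s) at $984 each.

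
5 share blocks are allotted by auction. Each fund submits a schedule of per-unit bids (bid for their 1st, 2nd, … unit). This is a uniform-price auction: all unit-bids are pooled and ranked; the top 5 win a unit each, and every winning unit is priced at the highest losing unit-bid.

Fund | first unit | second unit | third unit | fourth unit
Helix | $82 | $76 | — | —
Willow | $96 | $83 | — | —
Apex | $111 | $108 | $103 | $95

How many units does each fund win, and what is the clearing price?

Apex 4, Willow 1; clearing price $83

Merging the schedules and taking the best 5: 111 (Apex-1), 108 (Apex-2), 103 (Apex-3), 96 (Willow-1), 95 (Apex-4)
First bid not allocated: $83.
Allocation: Apex 4, Willow 1.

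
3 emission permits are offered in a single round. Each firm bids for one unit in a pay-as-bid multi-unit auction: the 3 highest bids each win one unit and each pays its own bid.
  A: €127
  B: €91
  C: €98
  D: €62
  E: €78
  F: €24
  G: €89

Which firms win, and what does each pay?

A €127, C €98, B €91

Bids ranked high→low: 127 (A), 98 (C), 91 (B), 89 (G), 78 (E), …
Top 3: A, C, B.
Each winner pays its own bid: A €127, C €98, B €91.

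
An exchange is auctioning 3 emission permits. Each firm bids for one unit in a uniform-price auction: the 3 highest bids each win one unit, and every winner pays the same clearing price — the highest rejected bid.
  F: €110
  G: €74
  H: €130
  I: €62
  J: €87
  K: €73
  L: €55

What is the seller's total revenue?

Sorting: 130 (H), 110 (F), 87 (J), 74 (G), 73 (K), …
Top 3: H, F, J.
Highest unsuccessful bid: €74 → clearing price.
Total revenue = 3 × €74 = €222.

Total revenue: €222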